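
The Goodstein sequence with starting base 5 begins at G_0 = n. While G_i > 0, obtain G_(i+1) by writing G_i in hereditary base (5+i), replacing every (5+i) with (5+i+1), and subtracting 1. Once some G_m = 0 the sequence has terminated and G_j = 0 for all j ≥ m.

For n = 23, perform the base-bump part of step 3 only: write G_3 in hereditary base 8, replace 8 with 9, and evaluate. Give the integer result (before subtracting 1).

base 5: 23 = 4·5 + 3; at 6: 4·6 + 3 = 27; next = 26
base 6: 26 = 4·6 + 2; at 7: 4·7 + 2 = 30; next = 29
base 7: 29 = 4·7 + 1; at 8: 4·8 + 1 = 33; next = 32

36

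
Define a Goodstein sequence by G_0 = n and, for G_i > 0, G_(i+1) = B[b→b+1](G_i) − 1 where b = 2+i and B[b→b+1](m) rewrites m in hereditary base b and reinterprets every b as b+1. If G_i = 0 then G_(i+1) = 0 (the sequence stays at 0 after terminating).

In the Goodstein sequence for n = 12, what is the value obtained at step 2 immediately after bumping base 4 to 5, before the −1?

15686

[0] 12 ≡ 2^(2 + 1) + 2^2 (base 2). Lift 3: 108. −1: 107.
[1] 107 ≡ 3^(3 + 1) + 2·3^2 + 2·3 + 2 (base 3). Lift 4: 1066. −1: 1065.
[2] 1065 ≡ 4^(4 + 1) + 2·4^2 + 2·4 + 1 (base 4). Lift 5: 15686. −1: 15685.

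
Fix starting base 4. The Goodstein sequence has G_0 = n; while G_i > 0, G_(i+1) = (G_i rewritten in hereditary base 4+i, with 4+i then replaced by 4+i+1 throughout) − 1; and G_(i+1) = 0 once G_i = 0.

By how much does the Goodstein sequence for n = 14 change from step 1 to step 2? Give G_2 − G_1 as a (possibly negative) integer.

2

i=0: 14 = 3·4 + 2 (b=4); 4→5: 3·5 + 2 = 17; 17−1 = 16
i=1: 16 = 3·5 + 1 (b=5); 5→6: 3·6 + 1 = 19; 19−1 = 18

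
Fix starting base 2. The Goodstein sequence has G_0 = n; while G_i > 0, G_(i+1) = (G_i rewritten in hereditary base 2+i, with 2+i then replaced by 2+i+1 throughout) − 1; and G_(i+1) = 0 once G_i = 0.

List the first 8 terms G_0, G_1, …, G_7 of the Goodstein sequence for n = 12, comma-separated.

(0) 12|_2 = 2^(2 + 1) + 2^2 ↦ 3^(3 + 1) + 3^3|_3 = 108 ⇒ 107
(1) 107|_3 = 3^(3 + 1) + 2·3^2 + 2·3 + 2 ↦ 4^(4 + 1) + 2·4^2 + 2·4 + 2|_4 = 1066 ⇒ 1065
(2) 1065|_4 = 4^(4 + 1) + 2·4^2 + 2·4 + 1 ↦ 5^(5 + 1) + 2·5^2 + 2·5 + 1|_5 = 15686 ⇒ 15685
(3) 15685|_5 = 5^(5 + 1) + 2·5^2 + 2·5 ↦ 6^(6 + 1) + 2·6^2 + 2·6|_6 = 280020 ⇒ 280019
(4) 280019|_6 = 6^(6 + 1) + 2·6^2 + 6 + 5 ↦ 7^(7 + 1) + 2·7^2 + 7 + 5|_7 = 5764911 ⇒ 5764910
(5) 5764910|_7 = 7^(7 + 1) + 2·7^2 + 7 + 4 ↦ 8^(8 + 1) + 2·8^2 + 8 + 4|_8 = 134217868 ⇒ 134217867
(6) 134217867|_8 = 8^(8 + 1) + 2·8^2 + 8 + 3 ↦ 9^(9 + 1) + 2·9^2 + 9 + 3|_9 = 3486784575 ⇒ 3486784574

12, 107, 1065, 15685, 280019, 5764910, 134217867, 3486784574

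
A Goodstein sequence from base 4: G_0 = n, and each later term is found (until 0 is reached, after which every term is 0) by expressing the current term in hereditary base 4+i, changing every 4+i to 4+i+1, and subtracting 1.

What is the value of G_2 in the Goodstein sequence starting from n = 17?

i=0: 17 = 4^2 + 1 (b=4); 4→5: 5^2 + 1 = 26; 26−1 = 25
i=1: 25 = 5^2 (b=5); 5→6: 6^2 = 36; 36−1 = 35

35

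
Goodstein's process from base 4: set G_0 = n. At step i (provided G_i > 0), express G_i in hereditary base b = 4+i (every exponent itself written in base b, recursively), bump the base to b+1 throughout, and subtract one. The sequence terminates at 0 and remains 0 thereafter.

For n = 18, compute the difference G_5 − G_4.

18 —HB4→ 4^2 + 2 —bump→ 5^2 + 2 = 27 —(−1)→ 26
26 —HB5→ 5^2 + 1 —bump→ 6^2 + 1 = 37 —(−1)→ 36
36 —HB6→ 6^2 —bump→ 7^2 = 49 —(−1)→ 48
48 —HB7→ 6·7 + 6 —bump→ 6·8 + 6 = 54 —(−1)→ 53
53 —HB8→ 6·8 + 5 —bump→ 6·9 + 5 = 59 —(−1)→ 58

5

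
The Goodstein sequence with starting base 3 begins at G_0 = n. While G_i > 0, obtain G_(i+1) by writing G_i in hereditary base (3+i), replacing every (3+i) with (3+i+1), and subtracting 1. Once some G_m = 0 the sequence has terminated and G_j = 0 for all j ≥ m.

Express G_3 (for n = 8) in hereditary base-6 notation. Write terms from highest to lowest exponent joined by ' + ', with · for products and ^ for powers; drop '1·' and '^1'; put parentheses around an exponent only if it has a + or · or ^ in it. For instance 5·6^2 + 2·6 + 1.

6 + 5

G_0=8  [base 3] 2·3 + 2  →[3↦4]→  2·4 + 2 = 10  −1 ⇒ G_1=9
G_1=9  [base 4] 2·4 + 1  →[4↦5]→  2·5 + 1 = 11  −1 ⇒ G_2=10
G_2=10  [base 5] 2·5  →[5↦6]→  2·6 = 12  −1 ⇒ G_3=11
G_3=11  [base 6] 6 + 5  →[6↦7]→  7 + 5 = 12  −1 ⇒ G_4=11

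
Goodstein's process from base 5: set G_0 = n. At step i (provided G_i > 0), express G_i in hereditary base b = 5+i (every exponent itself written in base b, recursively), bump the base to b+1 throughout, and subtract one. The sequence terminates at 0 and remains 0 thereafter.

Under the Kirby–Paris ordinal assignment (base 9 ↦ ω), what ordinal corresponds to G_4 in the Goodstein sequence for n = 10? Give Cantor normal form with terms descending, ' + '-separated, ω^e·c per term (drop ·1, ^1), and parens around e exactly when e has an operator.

ω + 2

G_0 = 10. HB_5(10) = 2·5. Bump = 12. G_1 = 11.
G_1 = 11. HB_6(11) = 6 + 5. Bump = 12. G_2 = 11.
G_2 = 11. HB_7(11) = 7 + 4. Bump = 12. G_3 = 11.
G_3 = 11. HB_8(11) = 8 + 3. Bump = 12. G_4 = 11.
G_4 = 11. HB_9(11) = 9 + 2. Bump = 12. G_5 = 11.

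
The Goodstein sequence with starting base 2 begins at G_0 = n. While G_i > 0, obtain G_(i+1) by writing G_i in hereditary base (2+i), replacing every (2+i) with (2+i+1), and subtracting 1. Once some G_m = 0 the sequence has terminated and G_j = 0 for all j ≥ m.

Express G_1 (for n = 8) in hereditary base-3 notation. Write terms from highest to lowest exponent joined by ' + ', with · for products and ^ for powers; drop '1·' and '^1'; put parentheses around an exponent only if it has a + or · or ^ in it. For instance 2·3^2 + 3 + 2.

i=0: 8 = 2^(2 + 1) (b=2); 2→3: 3^(3 + 1) = 81; 81−1 = 80
i=1: 80 = 2·3^3 + 2·3^2 + 2·3 + 2 (b=3); 3→4: 2·4^4 + 2·4^2 + 2·4 + 2 = 554; 554−1 = 553

2·3^3 + 2·3^2 + 2·3 + 2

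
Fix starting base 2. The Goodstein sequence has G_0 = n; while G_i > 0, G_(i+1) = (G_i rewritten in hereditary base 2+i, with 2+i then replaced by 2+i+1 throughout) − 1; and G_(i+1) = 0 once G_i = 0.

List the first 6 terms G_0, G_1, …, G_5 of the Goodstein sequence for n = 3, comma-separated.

(0) 3|_2 = 2 + 1 ↦ 3 + 1|_3 = 4 ⇒ 3
(1) 3|_3 = 3 ↦ 4|_4 = 4 ⇒ 3
(2) 3|_4 = 3 ↦ 3|_5 = 3 ⇒ 2
(3) 2|_5 = 2 ↦ 2|_6 = 2 ⇒ 1
(4) 1|_6 = 1 ↦ 1|_7 = 1 ⇒ 0

3, 3, 3, 2, 1, 0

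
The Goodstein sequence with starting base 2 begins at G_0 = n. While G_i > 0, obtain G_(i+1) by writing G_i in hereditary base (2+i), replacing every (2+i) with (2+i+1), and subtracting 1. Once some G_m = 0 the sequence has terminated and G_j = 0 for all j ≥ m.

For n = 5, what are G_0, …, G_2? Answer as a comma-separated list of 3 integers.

i=0: 5 = 2^2 + 1 (b=2); 2→3: 3^3 + 1 = 28; 28−1 = 27
i=1: 27 = 3^3 (b=3); 3→4: 4^4 = 256; 256−1 = 255

5, 27, 255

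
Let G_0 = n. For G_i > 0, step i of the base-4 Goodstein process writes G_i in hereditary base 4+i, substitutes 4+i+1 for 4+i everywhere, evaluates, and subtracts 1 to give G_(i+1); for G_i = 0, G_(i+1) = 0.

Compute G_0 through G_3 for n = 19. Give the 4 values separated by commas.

G_0 = 19. HB_4(19) = 4^2 + 3. Bump = 28. G_1 = 27.
G_1 = 27. HB_5(27) = 5^2 + 2. Bump = 38. G_2 = 37.
G_2 = 37. HB_6(37) = 6^2 + 1. Bump = 50. G_3 = 49.

19, 27, 37, 49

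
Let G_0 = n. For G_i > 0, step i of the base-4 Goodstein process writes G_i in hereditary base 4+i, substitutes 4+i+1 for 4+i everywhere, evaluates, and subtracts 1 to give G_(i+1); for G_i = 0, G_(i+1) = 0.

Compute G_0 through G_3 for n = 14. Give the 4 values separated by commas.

14, 16, 18, 20

(0) 14|_4 = 3·4 + 2 ↦ 3·5 + 2|_5 = 17 ⇒ 16
(1) 16|_5 = 3·5 + 1 ↦ 3·6 + 1|_6 = 19 ⇒ 18
(2) 18|_6 = 3·6 ↦ 3·7|_7 = 21 ⇒ 20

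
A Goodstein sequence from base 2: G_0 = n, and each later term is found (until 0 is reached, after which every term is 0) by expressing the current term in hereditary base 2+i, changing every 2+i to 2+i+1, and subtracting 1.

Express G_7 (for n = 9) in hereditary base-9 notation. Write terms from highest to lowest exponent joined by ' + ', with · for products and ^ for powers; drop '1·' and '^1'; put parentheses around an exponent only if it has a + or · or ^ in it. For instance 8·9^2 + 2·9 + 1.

G_0 = 9. HB_2(9) = 2^(2 + 1) + 1. Bump = 82. G_1 = 81.
G_1 = 81. HB_3(81) = 3^(3 + 1). Bump = 1024. G_2 = 1023.
G_2 = 1023. HB_4(1023) = 3·4^4 + 3·4^3 + 3·4^2 + 3·4 + 3. Bump = 9843. G_3 = 9842.
G_3 = 9842. HB_5(9842) = 3·5^5 + 3·5^3 + 3·5^2 + 3·5 + 2. Bump = 140744. G_4 = 140743.
G_4 = 140743. HB_6(140743) = 3·6^6 + 3·6^3 + 3·6^2 + 3·6 + 1. Bump = 2471827. G_5 = 2471826.
G_5 = 2471826. HB_7(2471826) = 3·7^7 + 3·7^3 + 3·7^2 + 3·7. Bump = 50333400. G_6 = 50333399.
G_6 = 50333399. HB_8(50333399) = 3·8^8 + 3·8^3 + 3·8^2 + 2·8 + 7. Bump = 1162263922. G_7 = 1162263921.
G_7 = 1162263921. HB_9(1162263921) = 3·9^9 + 3·9^3 + 3·9^2 + 2·9 + 6. Bump = 30000003326. G_8 = 30000003325.

3·9^9 + 3·9^3 + 3·9^2 + 2·9 + 6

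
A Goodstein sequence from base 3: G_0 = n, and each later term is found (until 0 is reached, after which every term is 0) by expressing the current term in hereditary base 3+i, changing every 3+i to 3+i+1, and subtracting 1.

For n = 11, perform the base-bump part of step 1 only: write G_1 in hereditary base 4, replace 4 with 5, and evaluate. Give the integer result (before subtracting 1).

26

G_0=11  [base 3] 3^2 + 2  →[3↦4]→  4^2 + 2 = 18  −1 ⇒ G_1=17
G_1=17  [base 4] 4^2 + 1  →[4↦5]→  5^2 + 1 = 26  −1 ⇒ G_2=25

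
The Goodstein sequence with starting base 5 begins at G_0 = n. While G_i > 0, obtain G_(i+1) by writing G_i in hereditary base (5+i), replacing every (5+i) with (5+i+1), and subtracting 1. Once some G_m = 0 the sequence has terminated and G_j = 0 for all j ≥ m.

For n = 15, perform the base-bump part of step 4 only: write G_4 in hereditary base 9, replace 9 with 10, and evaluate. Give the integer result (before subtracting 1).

(0) 15|_5 = 3·5 ↦ 3·6|_6 = 18 ⇒ 17
(1) 17|_6 = 2·6 + 5 ↦ 2·7 + 5|_7 = 19 ⇒ 18
(2) 18|_7 = 2·7 + 4 ↦ 2·8 + 4|_8 = 20 ⇒ 19
(3) 19|_8 = 2·8 + 3 ↦ 2·9 + 3|_9 = 21 ⇒ 20

22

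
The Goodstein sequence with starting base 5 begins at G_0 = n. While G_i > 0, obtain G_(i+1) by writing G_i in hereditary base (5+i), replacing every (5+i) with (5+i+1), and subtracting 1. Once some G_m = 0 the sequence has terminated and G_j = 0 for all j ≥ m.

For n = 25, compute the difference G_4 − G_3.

step 0: 25 = 5^2; sub 6 for 5: 6^2; = 36; G_1 = 36−1 = 35
step 1: 35 = 5·6 + 5; sub 7 for 6: 5·7 + 5; = 40; G_2 = 40−1 = 39
step 2: 39 = 5·7 + 4; sub 8 for 7: 5·8 + 4; = 44; G_3 = 44−1 = 43
step 3: 43 = 5·8 + 3; sub 9 for 8: 5·9 + 3; = 48; G_4 = 48−1 = 47

4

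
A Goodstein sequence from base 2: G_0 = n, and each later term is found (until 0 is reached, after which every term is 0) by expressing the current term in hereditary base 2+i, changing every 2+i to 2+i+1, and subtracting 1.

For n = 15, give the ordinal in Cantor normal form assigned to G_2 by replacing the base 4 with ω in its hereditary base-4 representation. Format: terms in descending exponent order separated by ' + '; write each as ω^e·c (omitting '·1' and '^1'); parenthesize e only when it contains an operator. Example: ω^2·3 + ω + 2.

ω^(ω + 1) + ω^ω + 3

G_0 = 15. HB_2(15) = 2^(2 + 1) + 2^2 + 2 + 1. Bump = 112. G_1 = 111.
G_1 = 111. HB_3(111) = 3^(3 + 1) + 3^3 + 3. Bump = 1284. G_2 = 1283.
G_2 = 1283. HB_4(1283) = 4^(4 + 1) + 4^4 + 3. Bump = 18753. G_3 = 18752.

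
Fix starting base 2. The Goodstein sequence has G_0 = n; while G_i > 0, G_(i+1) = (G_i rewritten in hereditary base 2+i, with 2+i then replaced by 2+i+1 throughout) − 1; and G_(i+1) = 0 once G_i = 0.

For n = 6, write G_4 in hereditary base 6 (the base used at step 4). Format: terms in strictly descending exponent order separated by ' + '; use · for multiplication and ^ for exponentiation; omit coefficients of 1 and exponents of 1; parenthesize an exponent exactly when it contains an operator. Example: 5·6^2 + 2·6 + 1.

5·6^5 + 5·6^4 + 5·6^3 + 5·6^2 + 5·6 + 5

i=0: 6 = 2^2 + 2 (b=2); 2→3: 3^3 + 3 = 30; 30−1 = 29
i=1: 29 = 3^3 + 2 (b=3); 3→4: 4^4 + 2 = 258; 258−1 = 257
i=2: 257 = 4^4 + 1 (b=4); 4→5: 5^5 + 1 = 3126; 3126−1 = 3125
i=3: 3125 = 5^5 (b=5); 5→6: 6^6 = 46656; 46656−1 = 46655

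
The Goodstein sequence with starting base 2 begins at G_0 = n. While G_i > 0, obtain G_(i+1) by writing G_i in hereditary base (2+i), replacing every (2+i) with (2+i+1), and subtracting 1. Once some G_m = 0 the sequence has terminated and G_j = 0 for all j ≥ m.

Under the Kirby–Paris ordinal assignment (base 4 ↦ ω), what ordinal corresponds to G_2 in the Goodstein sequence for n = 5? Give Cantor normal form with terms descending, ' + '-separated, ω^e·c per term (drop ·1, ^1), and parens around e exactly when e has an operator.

step 0: 5 = 2^2 + 1; sub 3 for 2: 3^3 + 1; = 28; G_1 = 28−1 = 27
step 1: 27 = 3^3; sub 4 for 3: 4^4; = 256; G_2 = 256−1 = 255
step 2: 255 = 3·4^3 + 3·4^2 + 3·4 + 3; sub 5 for 4: 3·5^3 + 3·5^2 + 3·5 + 3; = 468; G_3 = 468−1 = 467

ω^3·3 + ω^2·3 + ω·3 + 3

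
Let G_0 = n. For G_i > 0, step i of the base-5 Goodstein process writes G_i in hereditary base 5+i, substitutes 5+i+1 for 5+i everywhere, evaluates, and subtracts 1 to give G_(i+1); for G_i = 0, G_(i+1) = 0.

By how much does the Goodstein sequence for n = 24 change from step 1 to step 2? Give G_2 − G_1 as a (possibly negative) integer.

3

(0) 24|_5 = 4·5 + 4 ↦ 4·6 + 4|_6 = 28 ⇒ 27
(1) 27|_6 = 4·6 + 3 ↦ 4·7 + 3|_7 = 31 ⇒ 30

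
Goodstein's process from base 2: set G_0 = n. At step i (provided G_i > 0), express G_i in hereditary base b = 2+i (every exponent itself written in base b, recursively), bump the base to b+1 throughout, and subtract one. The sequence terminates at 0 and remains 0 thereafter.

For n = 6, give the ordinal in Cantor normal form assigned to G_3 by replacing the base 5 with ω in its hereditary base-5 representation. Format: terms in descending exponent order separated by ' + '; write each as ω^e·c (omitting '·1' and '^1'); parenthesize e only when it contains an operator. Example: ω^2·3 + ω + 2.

6 —HB2→ 2^2 + 2 —bump→ 3^3 + 3 = 30 —(−1)→ 29
29 —HB3→ 3^3 + 2 —bump→ 4^4 + 2 = 258 —(−1)→ 257
257 —HB4→ 4^4 + 1 —bump→ 5^5 + 1 = 3126 —(−1)→ 3125
3125 —HB5→ 5^5 —bump→ 6^6 = 46656 —(−1)→ 46655

ω^ω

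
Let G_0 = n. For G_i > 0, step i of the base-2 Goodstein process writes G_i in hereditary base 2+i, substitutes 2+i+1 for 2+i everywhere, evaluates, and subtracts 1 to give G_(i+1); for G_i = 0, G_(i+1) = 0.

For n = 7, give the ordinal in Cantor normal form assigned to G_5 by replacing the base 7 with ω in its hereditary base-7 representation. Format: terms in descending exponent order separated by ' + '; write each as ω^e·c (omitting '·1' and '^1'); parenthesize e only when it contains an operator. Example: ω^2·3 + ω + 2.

base 2: 7 = 2^2 + 2 + 1; at 3: 3^3 + 3 + 1 = 31; next = 30
base 3: 30 = 3^3 + 3; at 4: 4^4 + 4 = 260; next = 259
base 4: 259 = 4^4 + 3; at 5: 5^5 + 3 = 3128; next = 3127
base 5: 3127 = 5^5 + 2; at 6: 6^6 + 2 = 46658; next = 46657
base 6: 46657 = 6^6 + 1; at 7: 7^7 + 1 = 823544; next = 823543
base 7: 823543 = 7^7; at 8: 8^8 = 16777216; next = 16777215

ω^ω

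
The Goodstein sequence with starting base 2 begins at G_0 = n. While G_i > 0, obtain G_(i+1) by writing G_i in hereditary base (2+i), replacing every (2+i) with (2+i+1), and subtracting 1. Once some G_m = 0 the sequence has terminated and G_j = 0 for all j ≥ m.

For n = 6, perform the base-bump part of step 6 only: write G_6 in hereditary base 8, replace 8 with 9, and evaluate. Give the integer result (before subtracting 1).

332148

(0) 6|_2 = 2^2 + 2 ↦ 3^3 + 3|_3 = 30 ⇒ 29
(1) 29|_3 = 3^3 + 2 ↦ 4^4 + 2|_4 = 258 ⇒ 257
(2) 257|_4 = 4^4 + 1 ↦ 5^5 + 1|_5 = 3126 ⇒ 3125
(3) 3125|_5 = 5^5 ↦ 6^6|_6 = 46656 ⇒ 46655
(4) 46655|_6 = 5·6^5 + 5·6^4 + 5·6^3 + 5·6^2 + 5·6 + 5 ↦ 5·7^5 + 5·7^4 + 5·7^3 + 5·7^2 + 5·7 + 5|_7 = 98040 ⇒ 98039
(5) 98039|_7 = 5·7^5 + 5·7^4 + 5·7^3 + 5·7^2 + 5·7 + 4 ↦ 5·8^5 + 5·8^4 + 5·8^3 + 5·8^2 + 5·8 + 4|_8 = 187244 ⇒ 187243
(6) 187243|_8 = 5·8^5 + 5·8^4 + 5·8^3 + 5·8^2 + 5·8 + 3 ↦ 5·9^5 + 5·9^4 + 5·9^3 + 5·9^2 + 5·9 + 3|_9 = 332148 ⇒ 332147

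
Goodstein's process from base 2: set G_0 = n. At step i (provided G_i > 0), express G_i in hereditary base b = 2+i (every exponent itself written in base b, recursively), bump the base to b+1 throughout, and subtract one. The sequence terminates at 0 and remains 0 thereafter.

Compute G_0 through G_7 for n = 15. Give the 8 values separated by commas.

[0] 15 ≡ 2^(2 + 1) + 2^2 + 2 + 1 (base 2). Lift 3: 112. −1: 111.
[1] 111 ≡ 3^(3 + 1) + 3^3 + 3 (base 3). Lift 4: 1284. −1: 1283.
[2] 1283 ≡ 4^(4 + 1) + 4^4 + 3 (base 4). Lift 5: 18753. −1: 18752.
[3] 18752 ≡ 5^(5 + 1) + 5^5 + 2 (base 5). Lift 6: 326594. −1: 326593.
[4] 326593 ≡ 6^(6 + 1) + 6^6 + 1 (base 6). Lift 7: 6588345. −1: 6588344.
[5] 6588344 ≡ 7^(7 + 1) + 7^7 (base 7). Lift 8: 150994944. −1: 150994943.
[6] 150994943 ≡ 8^(8 + 1) + 7·8^7 + 7·8^6 + 7·8^5 + 7·8^4 + 7·8^3 + 7·8^2 + 7·8 + 7 (base 8). Lift 9: 3524450281. −1: 3524450280.

15, 111, 1283, 18752, 326593, 6588344, 150994943, 3524450280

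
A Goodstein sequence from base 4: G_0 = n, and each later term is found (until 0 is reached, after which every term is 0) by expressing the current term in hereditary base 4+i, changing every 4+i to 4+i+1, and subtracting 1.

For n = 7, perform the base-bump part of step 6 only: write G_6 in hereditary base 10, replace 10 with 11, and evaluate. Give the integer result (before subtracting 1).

G_0=7  [base 4] 4 + 3  →[4↦5]→  5 + 3 = 8  −1 ⇒ G_1=7
G_1=7  [base 5] 5 + 2  →[5↦6]→  6 + 2 = 8  −1 ⇒ G_2=7
G_2=7  [base 6] 6 + 1  →[6↦7]→  7 + 1 = 8  −1 ⇒ G_3=7
G_3=7  [base 7] 7  →[7↦8]→  8 = 8  −1 ⇒ G_4=7
G_4=7  [base 8] 7  →[8↦9]→  7 = 7  −1 ⇒ G_5=6
G_5=6  [base 9] 6  →[9↦10]→  6 = 6  −1 ⇒ G_6=5

5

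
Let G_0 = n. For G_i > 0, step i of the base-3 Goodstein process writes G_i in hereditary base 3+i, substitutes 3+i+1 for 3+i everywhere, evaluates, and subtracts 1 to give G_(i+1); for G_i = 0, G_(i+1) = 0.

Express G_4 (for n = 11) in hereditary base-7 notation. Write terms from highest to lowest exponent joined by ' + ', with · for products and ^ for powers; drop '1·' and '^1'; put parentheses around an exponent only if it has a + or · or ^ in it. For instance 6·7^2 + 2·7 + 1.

step 0: 11 = 3^2 + 2; sub 4 for 3: 4^2 + 2; = 18; G_1 = 18−1 = 17
step 1: 17 = 4^2 + 1; sub 5 for 4: 5^2 + 1; = 26; G_2 = 26−1 = 25
step 2: 25 = 5^2; sub 6 for 5: 6^2; = 36; G_3 = 36−1 = 35
step 3: 35 = 5·6 + 5; sub 7 for 6: 5·7 + 5; = 40; G_4 = 40−1 = 39
step 4: 39 = 5·7 + 4; sub 8 for 7: 5·8 + 4; = 44; G_5 = 44−1 = 43

5·7 + 4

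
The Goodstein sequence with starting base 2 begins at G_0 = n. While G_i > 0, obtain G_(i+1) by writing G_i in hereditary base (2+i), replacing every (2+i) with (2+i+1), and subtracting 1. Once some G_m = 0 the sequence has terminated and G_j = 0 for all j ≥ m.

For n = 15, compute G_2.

[0] 15 ≡ 2^(2 + 1) + 2^2 + 2 + 1 (base 2). Lift 3: 112. −1: 111.
[1] 111 ≡ 3^(3 + 1) + 3^3 + 3 (base 3). Lift 4: 1284. −1: 1283.
[2] 1283 ≡ 4^(4 + 1) + 4^4 + 3 (base 4). Lift 5: 18753. −1: 18752.

1283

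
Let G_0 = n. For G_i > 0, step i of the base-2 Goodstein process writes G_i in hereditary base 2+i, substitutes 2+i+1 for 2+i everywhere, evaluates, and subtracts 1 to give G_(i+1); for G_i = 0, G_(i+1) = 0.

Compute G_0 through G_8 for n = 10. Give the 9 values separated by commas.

G_0 = 10. HB_2(10) = 2^(2 + 1) + 2. Bump = 84. G_1 = 83.
G_1 = 83. HB_3(83) = 3^(3 + 1) + 2. Bump = 1026. G_2 = 1025.
G_2 = 1025. HB_4(1025) = 4^(4 + 1) + 1. Bump = 15626. G_3 = 15625.
G_3 = 15625. HB_5(15625) = 5^(5 + 1). Bump = 279936. G_4 = 279935.
G_4 = 279935. HB_6(279935) = 5·6^6 + 5·6^5 + 5·6^4 + 5·6^3 + 5·6^2 + 5·6 + 5. Bump = 4215755. G_5 = 4215754.
G_5 = 4215754. HB_7(4215754) = 5·7^7 + 5·7^5 + 5·7^4 + 5·7^3 + 5·7^2 + 5·7 + 4. Bump = 84073324. G_6 = 84073323.
G_6 = 84073323. HB_8(84073323) = 5·8^8 + 5·8^5 + 5·8^4 + 5·8^3 + 5·8^2 + 5·8 + 3. Bump = 1937434593. G_7 = 1937434592.
G_7 = 1937434592. HB_9(1937434592) = 5·9^9 + 5·9^5 + 5·9^4 + 5·9^3 + 5·9^2 + 5·9 + 2. Bump = 50000555552. G_8 = 50000555551.

10, 83, 1025, 15625, 279935, 4215754, 84073323, 1937434592, 50000555551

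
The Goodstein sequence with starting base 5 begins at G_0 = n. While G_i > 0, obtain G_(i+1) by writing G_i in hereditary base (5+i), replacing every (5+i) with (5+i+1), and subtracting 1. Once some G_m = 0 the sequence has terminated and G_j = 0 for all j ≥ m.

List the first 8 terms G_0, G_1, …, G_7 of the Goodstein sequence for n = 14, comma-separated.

base 5: 14 = 2·5 + 4; at 6: 2·6 + 4 = 16; next = 15
base 6: 15 = 2·6 + 3; at 7: 2·7 + 3 = 17; next = 16
base 7: 16 = 2·7 + 2; at 8: 2·8 + 2 = 18; next = 17
base 8: 17 = 2·8 + 1; at 9: 2·9 + 1 = 19; next = 18
base 9: 18 = 2·9; at 10: 2·10 = 20; next = 19
base 10: 19 = 10 + 9; at 11: 11 + 9 = 20; next = 19
base 11: 19 = 11 + 8; at 12: 12 + 8 = 20; next = 19

14, 15, 16, 17, 18, 19, 19, 19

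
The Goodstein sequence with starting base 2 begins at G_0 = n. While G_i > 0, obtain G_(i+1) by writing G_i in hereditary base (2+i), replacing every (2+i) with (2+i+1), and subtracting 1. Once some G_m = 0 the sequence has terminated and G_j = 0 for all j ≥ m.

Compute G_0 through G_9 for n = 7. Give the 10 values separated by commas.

base 2: 7 = 2^2 + 2 + 1; at 3: 3^3 + 3 + 1 = 31; next = 30
base 3: 30 = 3^3 + 3; at 4: 4^4 + 4 = 260; next = 259
base 4: 259 = 4^4 + 3; at 5: 5^5 + 3 = 3128; next = 3127
base 5: 3127 = 5^5 + 2; at 6: 6^6 + 2 = 46658; next = 46657
base 6: 46657 = 6^6 + 1; at 7: 7^7 + 1 = 823544; next = 823543
base 7: 823543 = 7^7; at 8: 8^8 = 16777216; next = 16777215
base 8: 16777215 = 7·8^7 + 7·8^6 + 7·8^5 + 7·8^4 + 7·8^3 + 7·8^2 + 7·8 + 7; at 9: 7·9^7 + 7·9^6 + 7·9^5 + 7·9^4 + 7·9^3 + 7·9^2 + 7·9 + 7 = 37665880; next = 37665879
base 9: 37665879 = 7·9^7 + 7·9^6 + 7·9^5 + 7·9^4 + 7·9^3 + 7·9^2 + 7·9 + 6; at 10: 7·10^7 + 7·10^6 + 7·10^5 + 7·10^4 + 7·10^3 + 7·10^2 + 7·10 + 6 = 77777776; next = 77777775
base 10: 77777775 = 7·10^7 + 7·10^6 + 7·10^5 + 7·10^4 + 7·10^3 + 7·10^2 + 7·10 + 5; at 11: 7·11^7 + 7·11^6 + 7·11^5 + 7·11^4 + 7·11^3 + 7·11^2 + 7·11 + 5 = 150051214; next = 150051213

7, 30, 259, 3127, 46657, 823543, 16777215, 37665879, 77777775, 150051213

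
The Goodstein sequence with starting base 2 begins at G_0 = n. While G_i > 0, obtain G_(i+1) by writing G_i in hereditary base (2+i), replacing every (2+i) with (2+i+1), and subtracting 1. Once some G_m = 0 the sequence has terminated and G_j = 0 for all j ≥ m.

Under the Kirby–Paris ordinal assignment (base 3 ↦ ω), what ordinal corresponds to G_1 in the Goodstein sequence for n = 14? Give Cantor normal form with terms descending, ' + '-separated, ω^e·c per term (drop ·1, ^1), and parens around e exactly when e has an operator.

G_0 = 14. HB_2(14) = 2^(2 + 1) + 2^2 + 2. Bump = 111. G_1 = 110.
G_1 = 110. HB_3(110) = 3^(3 + 1) + 3^3 + 2. Bump = 1282. G_2 = 1281.

ω^(ω + 1) + ω^ω + 2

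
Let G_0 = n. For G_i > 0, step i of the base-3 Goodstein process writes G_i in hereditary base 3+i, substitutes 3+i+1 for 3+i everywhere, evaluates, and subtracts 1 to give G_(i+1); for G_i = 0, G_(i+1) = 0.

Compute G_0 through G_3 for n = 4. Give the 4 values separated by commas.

4, 4, 4, 3

base 3: 4 = 3 + 1; at 4: 4 + 1 = 5; next = 4
base 4: 4 = 4; at 5: 5 = 5; next = 4
base 5: 4 = 4; at 6: 4 = 4; next = 3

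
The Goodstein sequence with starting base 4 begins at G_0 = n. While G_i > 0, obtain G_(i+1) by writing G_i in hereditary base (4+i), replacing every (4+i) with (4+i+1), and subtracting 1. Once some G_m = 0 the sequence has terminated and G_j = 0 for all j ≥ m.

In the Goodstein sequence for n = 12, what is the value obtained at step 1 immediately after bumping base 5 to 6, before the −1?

[0] 12 ≡ 3·4 (base 4). Lift 5: 15. −1: 14.
[1] 14 ≡ 2·5 + 4 (base 5). Lift 6: 16. −1: 15.

16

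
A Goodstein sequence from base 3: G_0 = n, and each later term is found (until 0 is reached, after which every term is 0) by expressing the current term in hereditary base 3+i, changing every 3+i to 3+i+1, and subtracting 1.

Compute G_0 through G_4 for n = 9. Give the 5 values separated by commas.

base 3: 9 = 3^2; at 4: 4^2 = 16; next = 15
base 4: 15 = 3·4 + 3; at 5: 3·5 + 3 = 18; next = 17
base 5: 17 = 3·5 + 2; at 6: 3·6 + 2 = 20; next = 19
base 6: 19 = 3·6 + 1; at 7: 3·7 + 1 = 22; next = 21

9, 15, 17, 19, 21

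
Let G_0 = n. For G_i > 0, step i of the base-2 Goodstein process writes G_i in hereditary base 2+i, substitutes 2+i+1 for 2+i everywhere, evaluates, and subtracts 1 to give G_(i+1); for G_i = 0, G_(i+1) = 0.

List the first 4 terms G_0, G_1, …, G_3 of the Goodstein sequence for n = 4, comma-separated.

4, 26, 41, 60

[0] 4 ≡ 2^2 (base 2). Lift 3: 27. −1: 26.
[1] 26 ≡ 2·3^2 + 2·3 + 2 (base 3). Lift 4: 42. −1: 41.
[2] 41 ≡ 2·4^2 + 2·4 + 1 (base 4). Lift 5: 61. −1: 60.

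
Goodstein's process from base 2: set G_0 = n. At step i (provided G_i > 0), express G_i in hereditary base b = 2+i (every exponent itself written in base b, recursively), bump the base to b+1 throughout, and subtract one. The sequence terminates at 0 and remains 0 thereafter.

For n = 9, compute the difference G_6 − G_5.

(0) 9|_2 = 2^(2 + 1) + 1 ↦ 3^(3 + 1) + 1|_3 = 82 ⇒ 81
(1) 81|_3 = 3^(3 + 1) ↦ 4^(4 + 1)|_4 = 1024 ⇒ 1023
(2) 1023|_4 = 3·4^4 + 3·4^3 + 3·4^2 + 3·4 + 3 ↦ 3·5^5 + 3·5^3 + 3·5^2 + 3·5 + 3|_5 = 9843 ⇒ 9842
(3) 9842|_5 = 3·5^5 + 3·5^3 + 3·5^2 + 3·5 + 2 ↦ 3·6^6 + 3·6^3 + 3·6^2 + 3·6 + 2|_6 = 140744 ⇒ 140743
(4) 140743|_6 = 3·6^6 + 3·6^3 + 3·6^2 + 3·6 + 1 ↦ 3·7^7 + 3·7^3 + 3·7^2 + 3·7 + 1|_7 = 2471827 ⇒ 2471826
(5) 2471826|_7 = 3·7^7 + 3·7^3 + 3·7^2 + 3·7 ↦ 3·8^8 + 3·8^3 + 3·8^2 + 3·8|_8 = 50333400 ⇒ 50333399

47861573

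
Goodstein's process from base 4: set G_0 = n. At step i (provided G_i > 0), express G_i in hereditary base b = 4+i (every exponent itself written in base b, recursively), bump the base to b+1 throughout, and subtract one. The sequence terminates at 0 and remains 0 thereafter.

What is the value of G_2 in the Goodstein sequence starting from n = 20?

39

(0) 20|_4 = 4^2 + 4 ↦ 5^2 + 5|_5 = 30 ⇒ 29
(1) 29|_5 = 5^2 + 4 ↦ 6^2 + 4|_6 = 40 ⇒ 39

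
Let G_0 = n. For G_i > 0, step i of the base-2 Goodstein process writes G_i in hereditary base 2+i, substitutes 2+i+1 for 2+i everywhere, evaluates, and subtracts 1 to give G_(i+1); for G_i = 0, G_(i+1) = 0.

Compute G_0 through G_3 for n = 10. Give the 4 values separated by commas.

[0] 10 ≡ 2^(2 + 1) + 2 (base 2). Lift 3: 84. −1: 83.
[1] 83 ≡ 3^(3 + 1) + 2 (base 3). Lift 4: 1026. −1: 1025.
[2] 1025 ≡ 4^(4 + 1) + 1 (base 4). Lift 5: 15626. −1: 15625.

10, 83, 1025, 15625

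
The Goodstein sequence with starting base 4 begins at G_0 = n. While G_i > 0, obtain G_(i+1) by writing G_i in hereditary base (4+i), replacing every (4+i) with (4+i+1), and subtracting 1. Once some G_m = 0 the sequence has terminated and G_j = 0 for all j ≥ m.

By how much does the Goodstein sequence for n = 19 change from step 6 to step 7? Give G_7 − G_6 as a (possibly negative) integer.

step 0: 19 = 4^2 + 3; sub 5 for 4: 5^2 + 3; = 28; G_1 = 28−1 = 27
step 1: 27 = 5^2 + 2; sub 6 for 5: 6^2 + 2; = 38; G_2 = 38−1 = 37
step 2: 37 = 6^2 + 1; sub 7 for 6: 7^2 + 1; = 50; G_3 = 50−1 = 49
step 3: 49 = 7^2; sub 8 for 7: 8^2; = 64; G_4 = 64−1 = 63
step 4: 63 = 7·8 + 7; sub 9 for 8: 7·9 + 7; = 70; G_5 = 70−1 = 69
step 5: 69 = 7·9 + 6; sub 10 for 9: 7·10 + 6; = 76; G_6 = 76−1 = 75
step 6: 75 = 7·10 + 5; sub 11 for 10: 7·11 + 5; = 82; G_7 = 82−1 = 81

6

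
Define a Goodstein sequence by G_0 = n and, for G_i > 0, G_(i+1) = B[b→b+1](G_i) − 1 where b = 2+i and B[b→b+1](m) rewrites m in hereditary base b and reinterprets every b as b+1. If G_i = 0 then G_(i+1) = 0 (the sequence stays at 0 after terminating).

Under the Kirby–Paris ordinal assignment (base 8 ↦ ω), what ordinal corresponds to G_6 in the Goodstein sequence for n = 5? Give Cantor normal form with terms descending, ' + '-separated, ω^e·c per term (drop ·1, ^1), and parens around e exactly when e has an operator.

[0] 5 ≡ 2^2 + 1 (base 2). Lift 3: 28. −1: 27.
[1] 27 ≡ 3^3 (base 3). Lift 4: 256. −1: 255.
[2] 255 ≡ 3·4^3 + 3·4^2 + 3·4 + 3 (base 4). Lift 5: 468. −1: 467.
[3] 467 ≡ 3·5^3 + 3·5^2 + 3·5 + 2 (base 5). Lift 6: 776. −1: 775.
[4] 775 ≡ 3·6^3 + 3·6^2 + 3·6 + 1 (base 6). Lift 7: 1198. −1: 1197.
[5] 1197 ≡ 3·7^3 + 3·7^2 + 3·7 (base 7). Lift 8: 1752. −1: 1751.
[6] 1751 ≡ 3·8^3 + 3·8^2 + 2·8 + 7 (base 8). Lift 9: 2455. −1: 2454.

ω^3·3 + ω^2·3 + ω·2 + 7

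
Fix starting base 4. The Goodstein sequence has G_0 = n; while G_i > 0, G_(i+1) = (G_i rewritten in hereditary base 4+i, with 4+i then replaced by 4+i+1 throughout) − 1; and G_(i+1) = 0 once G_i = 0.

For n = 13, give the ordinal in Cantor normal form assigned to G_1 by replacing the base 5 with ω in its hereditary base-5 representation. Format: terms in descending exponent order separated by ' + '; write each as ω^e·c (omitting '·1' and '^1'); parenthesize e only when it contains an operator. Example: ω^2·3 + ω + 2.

ω·3

[0] 13 ≡ 3·4 + 1 (base 4). Lift 5: 16. −1: 15.
[1] 15 ≡ 3·5 (base 5). Lift 6: 18. −1: 17.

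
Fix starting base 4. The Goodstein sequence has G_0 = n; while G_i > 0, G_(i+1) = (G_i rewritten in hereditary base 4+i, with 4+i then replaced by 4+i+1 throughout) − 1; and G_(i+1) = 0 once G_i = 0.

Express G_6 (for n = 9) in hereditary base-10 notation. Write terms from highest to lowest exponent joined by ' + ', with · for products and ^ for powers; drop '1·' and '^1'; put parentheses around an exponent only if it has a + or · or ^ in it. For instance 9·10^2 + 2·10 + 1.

base 4: 9 = 2·4 + 1; at 5: 2·5 + 1 = 11; next = 10
base 5: 10 = 2·5; at 6: 2·6 = 12; next = 11
base 6: 11 = 6 + 5; at 7: 7 + 5 = 12; next = 11
base 7: 11 = 7 + 4; at 8: 8 + 4 = 12; next = 11
base 8: 11 = 8 + 3; at 9: 9 + 3 = 12; next = 11
base 9: 11 = 9 + 2; at 10: 10 + 2 = 12; next = 11
base 10: 11 = 10 + 1; at 11: 11 + 1 = 12; next = 11

10 + 1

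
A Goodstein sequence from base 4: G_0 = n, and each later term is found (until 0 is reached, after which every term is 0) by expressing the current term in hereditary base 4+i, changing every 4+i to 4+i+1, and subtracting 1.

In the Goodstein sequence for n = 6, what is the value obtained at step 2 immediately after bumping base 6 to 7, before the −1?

7

G_0 = 6. HB_4(6) = 4 + 2. Bump = 7. G_1 = 6.
G_1 = 6. HB_5(6) = 5 + 1. Bump = 7. G_2 = 6.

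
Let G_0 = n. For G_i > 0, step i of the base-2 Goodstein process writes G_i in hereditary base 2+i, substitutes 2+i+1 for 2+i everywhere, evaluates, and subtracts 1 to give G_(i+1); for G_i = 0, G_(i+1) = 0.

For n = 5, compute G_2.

step 0: 5 = 2^2 + 1; sub 3 for 2: 3^3 + 1; = 28; G_1 = 28−1 = 27
step 1: 27 = 3^3; sub 4 for 3: 4^4; = 256; G_2 = 256−1 = 255
step 2: 255 = 3·4^3 + 3·4^2 + 3·4 + 3; sub 5 for 4: 3·5^3 + 3·5^2 + 3·5 + 3; = 468; G_3 = 468−1 = 467

255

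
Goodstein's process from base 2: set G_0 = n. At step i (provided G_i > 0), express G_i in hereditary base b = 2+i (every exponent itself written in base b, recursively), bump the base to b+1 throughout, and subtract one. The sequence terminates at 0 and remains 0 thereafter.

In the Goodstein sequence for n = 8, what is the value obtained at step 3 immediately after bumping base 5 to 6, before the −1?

93396

(0) 8|_2 = 2^(2 + 1) ↦ 3^(3 + 1)|_3 = 81 ⇒ 80
(1) 80|_3 = 2·3^3 + 2·3^2 + 2·3 + 2 ↦ 2·4^4 + 2·4^2 + 2·4 + 2|_4 = 554 ⇒ 553
(2) 553|_4 = 2·4^4 + 2·4^2 + 2·4 + 1 ↦ 2·5^5 + 2·5^2 + 2·5 + 1|_5 = 6311 ⇒ 6310
(3) 6310|_5 = 2·5^5 + 2·5^2 + 2·5 ↦ 2·6^6 + 2·6^2 + 2·6|_6 = 93396 ⇒ 93395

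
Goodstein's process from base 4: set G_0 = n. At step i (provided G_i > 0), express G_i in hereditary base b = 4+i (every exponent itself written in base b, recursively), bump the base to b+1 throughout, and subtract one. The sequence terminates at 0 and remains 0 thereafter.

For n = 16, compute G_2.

27

i=0: 16 = 4^2 (b=4); 4→5: 5^2 = 25; 25−1 = 24
i=1: 24 = 4·5 + 4 (b=5); 5→6: 4·6 + 4 = 28; 28−1 = 27
i=2: 27 = 4·6 + 3 (b=6); 6→7: 4·7 + 3 = 31; 31−1 = 30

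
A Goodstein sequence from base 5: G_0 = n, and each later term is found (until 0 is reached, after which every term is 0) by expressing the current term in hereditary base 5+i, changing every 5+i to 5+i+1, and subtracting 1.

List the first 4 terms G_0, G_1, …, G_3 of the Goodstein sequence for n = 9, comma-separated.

9, 9, 9, 9

(0) 9|_5 = 5 + 4 ↦ 6 + 4|_6 = 10 ⇒ 9
(1) 9|_6 = 6 + 3 ↦ 7 + 3|_7 = 10 ⇒ 9
(2) 9|_7 = 7 + 2 ↦ 8 + 2|_8 = 10 ⇒ 9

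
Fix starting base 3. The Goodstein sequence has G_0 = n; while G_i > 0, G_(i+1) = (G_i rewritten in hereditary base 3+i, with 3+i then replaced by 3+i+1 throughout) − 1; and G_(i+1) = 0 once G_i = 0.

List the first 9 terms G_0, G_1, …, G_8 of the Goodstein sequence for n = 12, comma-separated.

(0) 12|_3 = 3^2 + 3 ↦ 4^2 + 4|_4 = 20 ⇒ 19
(1) 19|_4 = 4^2 + 3 ↦ 5^2 + 3|_5 = 28 ⇒ 27
(2) 27|_5 = 5^2 + 2 ↦ 6^2 + 2|_6 = 38 ⇒ 37
(3) 37|_6 = 6^2 + 1 ↦ 7^2 + 1|_7 = 50 ⇒ 49
(4) 49|_7 = 7^2 ↦ 8^2|_8 = 64 ⇒ 63
(5) 63|_8 = 7·8 + 7 ↦ 7·9 + 7|_9 = 70 ⇒ 69
(6) 69|_9 = 7·9 + 6 ↦ 7·10 + 6|_10 = 76 ⇒ 75
(7) 75|_10 = 7·10 + 5 ↦ 7·11 + 5|_11 = 82 ⇒ 81

12, 19, 27, 37, 49, 63, 69, 75, 81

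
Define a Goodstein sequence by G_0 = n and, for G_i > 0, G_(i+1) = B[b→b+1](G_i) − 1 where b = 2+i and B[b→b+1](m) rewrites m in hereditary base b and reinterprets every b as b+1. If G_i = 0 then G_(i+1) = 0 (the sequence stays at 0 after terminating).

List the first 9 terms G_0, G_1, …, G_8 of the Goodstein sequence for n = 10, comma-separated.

base 2: 10 = 2^(2 + 1) + 2; at 3: 3^(3 + 1) + 3 = 84; next = 83
base 3: 83 = 3^(3 + 1) + 2; at 4: 4^(4 + 1) + 2 = 1026; next = 1025
base 4: 1025 = 4^(4 + 1) + 1; at 5: 5^(5 + 1) + 1 = 15626; next = 15625
base 5: 15625 = 5^(5 + 1); at 6: 6^(6 + 1) = 279936; next = 279935
base 6: 279935 = 5·6^6 + 5·6^5 + 5·6^4 + 5·6^3 + 5·6^2 + 5·6 + 5; at 7: 5·7^7 + 5·7^5 + 5·7^4 + 5·7^3 + 5·7^2 + 5·7 + 5 = 4215755; next = 4215754
base 7: 4215754 = 5·7^7 + 5·7^5 + 5·7^4 + 5·7^3 + 5·7^2 + 5·7 + 4; at 8: 5·8^8 + 5·8^5 + 5·8^4 + 5·8^3 + 5·8^2 + 5·8 + 4 = 84073324; next = 84073323
base 8: 84073323 = 5·8^8 + 5·8^5 + 5·8^4 + 5·8^3 + 5·8^2 + 5·8 + 3; at 9: 5·9^9 + 5·9^5 + 5·9^4 + 5·9^3 + 5·9^2 + 5·9 + 3 = 1937434593; next = 1937434592
base 9: 1937434592 = 5·9^9 + 5·9^5 + 5·9^4 + 5·9^3 + 5·9^2 + 5·9 + 2; at 10: 5·10^10 + 5·10^5 + 5·10^4 + 5·10^3 + 5·10^2 + 5·10 + 2 = 50000555552; next = 50000555551

10, 83, 1025, 15625, 279935, 4215754, 84073323, 1937434592, 50000555551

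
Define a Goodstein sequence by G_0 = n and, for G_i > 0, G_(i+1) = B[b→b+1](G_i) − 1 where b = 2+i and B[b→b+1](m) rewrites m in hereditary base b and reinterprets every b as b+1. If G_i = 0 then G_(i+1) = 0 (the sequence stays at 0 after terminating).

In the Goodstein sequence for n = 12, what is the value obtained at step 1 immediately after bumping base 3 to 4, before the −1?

G_0 = 12. HB_2(12) = 2^(2 + 1) + 2^2. Bump = 108. G_1 = 107.
G_1 = 107. HB_3(107) = 3^(3 + 1) + 2·3^2 + 2·3 + 2. Bump = 1066. G_2 = 1065.

1066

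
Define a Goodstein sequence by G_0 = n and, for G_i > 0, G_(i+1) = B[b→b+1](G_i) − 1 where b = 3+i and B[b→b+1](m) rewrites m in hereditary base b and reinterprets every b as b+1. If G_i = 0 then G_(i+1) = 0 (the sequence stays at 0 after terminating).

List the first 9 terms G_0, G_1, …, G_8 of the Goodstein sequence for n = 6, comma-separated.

(0) 6|_3 = 2·3 ↦ 2·4|_4 = 8 ⇒ 7
(1) 7|_4 = 4 + 3 ↦ 5 + 3|_5 = 8 ⇒ 7
(2) 7|_5 = 5 + 2 ↦ 6 + 2|_6 = 8 ⇒ 7
(3) 7|_6 = 6 + 1 ↦ 7 + 1|_7 = 8 ⇒ 7
(4) 7|_7 = 7 ↦ 8|_8 = 8 ⇒ 7
(5) 7|_8 = 7 ↦ 7|_9 = 7 ⇒ 6
(6) 6|_9 = 6 ↦ 6|_10 = 6 ⇒ 5
(7) 5|_10 = 5 ↦ 5|_11 = 5 ⇒ 4

6, 7, 7, 7, 7, 7, 6, 5, 4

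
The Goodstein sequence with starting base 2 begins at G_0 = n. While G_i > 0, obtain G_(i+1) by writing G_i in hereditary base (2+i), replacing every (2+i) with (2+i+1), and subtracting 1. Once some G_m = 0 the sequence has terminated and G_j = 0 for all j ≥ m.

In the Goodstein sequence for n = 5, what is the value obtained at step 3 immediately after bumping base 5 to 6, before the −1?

[0] 5 ≡ 2^2 + 1 (base 2). Lift 3: 28. −1: 27.
[1] 27 ≡ 3^3 (base 3). Lift 4: 256. −1: 255.
[2] 255 ≡ 3·4^3 + 3·4^2 + 3·4 + 3 (base 4). Lift 5: 468. −1: 467.

776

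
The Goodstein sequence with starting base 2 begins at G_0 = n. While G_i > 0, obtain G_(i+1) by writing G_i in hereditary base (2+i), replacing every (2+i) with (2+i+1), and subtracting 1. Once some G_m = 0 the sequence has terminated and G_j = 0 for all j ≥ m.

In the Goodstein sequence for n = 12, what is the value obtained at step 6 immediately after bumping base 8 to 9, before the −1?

base 2: 12 = 2^(2 + 1) + 2^2; at 3: 3^(3 + 1) + 3^3 = 108; next = 107
base 3: 107 = 3^(3 + 1) + 2·3^2 + 2·3 + 2; at 4: 4^(4 + 1) + 2·4^2 + 2·4 + 2 = 1066; next = 1065
base 4: 1065 = 4^(4 + 1) + 2·4^2 + 2·4 + 1; at 5: 5^(5 + 1) + 2·5^2 + 2·5 + 1 = 15686; next = 15685
base 5: 15685 = 5^(5 + 1) + 2·5^2 + 2·5; at 6: 6^(6 + 1) + 2·6^2 + 2·6 = 280020; next = 280019
base 6: 280019 = 6^(6 + 1) + 2·6^2 + 6 + 5; at 7: 7^(7 + 1) + 2·7^2 + 7 + 5 = 5764911; next = 5764910
base 7: 5764910 = 7^(7 + 1) + 2·7^2 + 7 + 4; at 8: 8^(8 + 1) + 2·8^2 + 8 + 4 = 134217868; next = 134217867
base 8: 134217867 = 8^(8 + 1) + 2·8^2 + 8 + 3; at 9: 9^(9 + 1) + 2·9^2 + 9 + 3 = 3486784575; next = 3486784574

3486784575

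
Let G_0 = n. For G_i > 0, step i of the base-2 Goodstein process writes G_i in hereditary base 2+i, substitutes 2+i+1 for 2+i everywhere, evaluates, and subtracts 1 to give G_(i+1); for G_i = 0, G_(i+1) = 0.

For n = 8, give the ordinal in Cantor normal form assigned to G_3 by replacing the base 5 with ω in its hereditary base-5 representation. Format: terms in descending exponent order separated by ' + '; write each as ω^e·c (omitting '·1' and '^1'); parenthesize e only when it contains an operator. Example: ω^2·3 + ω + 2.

ω^ω·2 + ω^2·2 + ω·2

G_0 = 8. HB_2(8) = 2^(2 + 1). Bump = 81. G_1 = 80.
G_1 = 80. HB_3(80) = 2·3^3 + 2·3^2 + 2·3 + 2. Bump = 554. G_2 = 553.
G_2 = 553. HB_4(553) = 2·4^4 + 2·4^2 + 2·4 + 1. Bump = 6311. G_3 = 6310.
G_3 = 6310. HB_5(6310) = 2·5^5 + 2·5^2 + 2·5. Bump = 93396. G_4 = 93395.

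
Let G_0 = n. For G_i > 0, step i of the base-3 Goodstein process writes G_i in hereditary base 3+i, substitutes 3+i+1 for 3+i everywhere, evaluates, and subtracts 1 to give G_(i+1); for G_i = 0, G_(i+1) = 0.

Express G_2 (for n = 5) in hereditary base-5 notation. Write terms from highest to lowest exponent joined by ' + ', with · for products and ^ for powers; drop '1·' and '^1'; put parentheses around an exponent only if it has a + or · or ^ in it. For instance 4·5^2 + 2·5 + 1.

5 —HB3→ 3 + 2 —bump→ 4 + 2 = 6 —(−1)→ 5
5 —HB4→ 4 + 1 —bump→ 5 + 1 = 6 —(−1)→ 5
5 —HB5→ 5 —bump→ 6 = 6 —(−1)→ 5

5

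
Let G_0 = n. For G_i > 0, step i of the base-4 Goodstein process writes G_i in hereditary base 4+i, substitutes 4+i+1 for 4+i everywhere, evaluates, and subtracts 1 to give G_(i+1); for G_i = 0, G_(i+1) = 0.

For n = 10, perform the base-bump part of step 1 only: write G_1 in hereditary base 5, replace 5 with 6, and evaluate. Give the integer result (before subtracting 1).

i=0: 10 = 2·4 + 2 (b=4); 4→5: 2·5 + 2 = 12; 12−1 = 11
i=1: 11 = 2·5 + 1 (b=5); 5→6: 2·6 + 1 = 13; 13−1 = 12

13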